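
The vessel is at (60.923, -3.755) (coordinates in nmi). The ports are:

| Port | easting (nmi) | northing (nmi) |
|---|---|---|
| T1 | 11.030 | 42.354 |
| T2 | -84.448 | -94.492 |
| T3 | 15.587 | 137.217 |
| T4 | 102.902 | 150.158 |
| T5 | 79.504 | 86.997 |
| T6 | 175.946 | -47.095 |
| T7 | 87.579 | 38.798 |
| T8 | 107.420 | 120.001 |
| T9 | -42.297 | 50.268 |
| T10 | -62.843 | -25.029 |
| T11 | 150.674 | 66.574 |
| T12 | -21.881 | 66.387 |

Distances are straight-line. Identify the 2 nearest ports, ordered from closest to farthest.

Distances from (60.923, -3.755):
T1: 67.936 nmi
T2: 171.365 nmi
T3: 148.083 nmi
T4: 159.535 nmi
T5: 92.635 nmi
T6: 122.917 nmi
T7: 50.213 nmi
T8: 132.203 nmi
T9: 116.503 nmi
T10: 125.581 nmi
T11: 114.024 nmi
T12: 108.519 nmi
Sorted: T7 (50.213 nmi) < T1 (67.936 nmi) < T5 (92.635 nmi) < T12 (108.519 nmi) < …

T7, T1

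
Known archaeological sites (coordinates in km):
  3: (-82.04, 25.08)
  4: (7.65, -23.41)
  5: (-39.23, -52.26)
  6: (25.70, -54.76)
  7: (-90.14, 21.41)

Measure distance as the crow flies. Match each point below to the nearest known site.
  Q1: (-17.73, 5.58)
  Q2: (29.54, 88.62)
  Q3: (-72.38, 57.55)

Q1 at (-17.73, 5.58):
  3: √((-64.31)² + (19.50)²) = √(4135.7761 + 380.2500) = 67.20 km
  4: √((25.38)² + (-28.99)²) = √(644.1444 + 840.4201) = 38.53 km
  5: √((-21.50)² + (-57.84)²) = √(462.2500 + 3345.4656) = 61.71 km
  6: √((43.43)² + (-60.34)²) = √(1886.1649 + 3640.9156) = 74.34 km
  7: √((-72.41)² + (15.83)²) = √(5243.2081 + 250.5889) = 74.12 km
  → nearest: 4 (38.53 km)
Q2 at (29.54, 88.62):
  3: √((-111.58)² + (-63.54)²) = √(12450.0964 + 4037.3316) = 128.40 km
  4: √((-21.89)² + (-112.03)²) = √(479.1721 + 12550.7209) = 114.15 km
  5: √((-68.77)² + (-140.88)²) = √(4729.3129 + 19847.1744) = 156.77 km
  6: √((-3.84)² + (-143.38)²) = √(14.7456 + 20557.8244) = 143.43 km
  7: √((-119.68)² + (-67.21)²) = √(14323.3024 + 4517.1841) = 137.26 km
  → nearest: 4 (114.15 km)
Q3 at (-72.38, 57.55):
  3: √((-9.66)² + (-32.47)²) = √(93.3156 + 1054.3009) = 33.88 km
  4: √((80.03)² + (-80.96)²) = √(6404.8009 + 6554.5216) = 113.84 km
  5: √((33.15)² + (-109.81)²) = √(1098.9225 + 12058.2361) = 114.70 km
  6: √((98.08)² + (-112.31)²) = √(9619.6864 + 12613.5361) = 149.11 km
  7: √((-17.76)² + (-36.14)²) = √(315.4176 + 1306.0996) = 40.27 km
  → nearest: 3 (33.88 km)

Q1→4; Q2→4; Q3→3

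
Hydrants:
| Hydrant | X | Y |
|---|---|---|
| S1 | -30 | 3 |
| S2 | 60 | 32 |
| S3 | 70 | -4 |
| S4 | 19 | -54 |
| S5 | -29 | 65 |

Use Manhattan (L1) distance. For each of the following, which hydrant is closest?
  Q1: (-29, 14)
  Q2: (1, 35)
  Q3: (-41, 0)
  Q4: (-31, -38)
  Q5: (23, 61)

Q1→S1; Q2→S5; Q3→S1; Q4→S1; Q5→S5

Q1 at (-29, 14):
  S1: 12
  S2: 107
  S3: 117
  S4: 116
  S5: 51
  → nearest: S1 (12)
Q2 at (1, 35):
  S1: 63
  S2: 62
  S3: 108
  S4: 107
  S5: 60
  → nearest: S5 (60)
Q3 at (-41, 0):
  S1: 14
  S2: 133
  S3: 115
  S4: 114
  S5: 77
  → nearest: S1 (14)
Q4 at (-31, -38):
  S1: 42
  S2: 161
  S3: 135
  S4: 66
  S5: 105
  → nearest: S1 (42)
Q5 at (23, 61):
  S1: 111
  S2: 66
  S3: 112
  S4: 119
  S5: 56
  → nearest: S5 (56)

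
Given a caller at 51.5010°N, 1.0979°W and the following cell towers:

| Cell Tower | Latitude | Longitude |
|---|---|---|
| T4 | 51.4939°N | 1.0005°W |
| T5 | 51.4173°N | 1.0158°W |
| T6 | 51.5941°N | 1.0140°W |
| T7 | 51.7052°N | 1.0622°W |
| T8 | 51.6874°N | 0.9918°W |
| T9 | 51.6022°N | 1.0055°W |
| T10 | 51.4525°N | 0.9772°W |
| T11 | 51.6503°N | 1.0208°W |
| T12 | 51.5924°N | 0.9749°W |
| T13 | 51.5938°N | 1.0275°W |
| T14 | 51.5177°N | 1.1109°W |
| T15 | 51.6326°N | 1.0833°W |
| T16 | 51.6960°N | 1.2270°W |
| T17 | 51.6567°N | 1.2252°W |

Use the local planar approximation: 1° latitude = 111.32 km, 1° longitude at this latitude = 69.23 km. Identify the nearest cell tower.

Distances from 51.5010°N, 1.0979°W:
T4: 6.7892 km
T5: 10.9143 km
T6: 11.8806 km
T7: 22.8655 km
T8: 22.0118 km
T9: 12.9550 km
T10: 9.9485 km
T11: 17.4562 km
T12: 13.2678 km
T13: 11.4225 km
T14: 2.0654 km
T15: 14.6845 km
T16: 23.4753 km
T17: 19.4444 km
Minimum: T14 at 2.0654 km.

T14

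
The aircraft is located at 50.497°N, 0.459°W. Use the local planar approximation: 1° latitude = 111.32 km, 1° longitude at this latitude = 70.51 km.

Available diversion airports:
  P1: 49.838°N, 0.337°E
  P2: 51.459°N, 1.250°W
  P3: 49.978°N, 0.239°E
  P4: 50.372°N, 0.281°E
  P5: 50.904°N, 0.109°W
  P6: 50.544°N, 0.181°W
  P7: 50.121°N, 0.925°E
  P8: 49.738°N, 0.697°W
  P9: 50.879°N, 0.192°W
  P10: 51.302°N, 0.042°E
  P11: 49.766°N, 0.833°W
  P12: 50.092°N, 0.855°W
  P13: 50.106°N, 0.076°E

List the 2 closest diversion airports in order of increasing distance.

Distances from 50.497°N, 0.459°W:
P1: 92.368 km
P2: 120.743 km
P3: 75.896 km
P4: 54.001 km
P5: 51.592 km
P6: 20.288 km
P7: 106.184 km
P8: 86.142 km
P9: 46.505 km
P10: 96.324 km
P11: 85.541 km
P12: 53.031 km
P13: 57.598 km
Sorted: P6 (20.288 km) < P9 (46.505 km) < P5 (51.592 km) < P12 (53.031 km) < …

P6, P9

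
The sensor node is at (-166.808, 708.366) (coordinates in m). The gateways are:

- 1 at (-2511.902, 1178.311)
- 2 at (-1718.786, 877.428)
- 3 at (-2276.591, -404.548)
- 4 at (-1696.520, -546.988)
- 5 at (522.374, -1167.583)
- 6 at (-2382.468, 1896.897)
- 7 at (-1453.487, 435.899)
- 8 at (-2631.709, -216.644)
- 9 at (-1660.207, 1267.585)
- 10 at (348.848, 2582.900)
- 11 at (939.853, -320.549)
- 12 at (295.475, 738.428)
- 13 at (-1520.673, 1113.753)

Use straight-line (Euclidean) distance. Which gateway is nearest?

Distances from (-166.808, 708.366):
1: √((-2345.094)² + (469.945)²) = √(5499465.86884 + 220848.30302) = 2391.718 m
2: √((-1551.978)² + (169.062)²) = √(2408635.71248 + 28581.95984) = 1561.159 m
3: √((-2109.783)² + (-1112.914)²) = √(4451184.30709 + 1238577.57140) = 2385.322 m
4: √((-1529.712)² + (-1255.354)²) = √(2340018.80294 + 1575913.66532) = 1978.872 m
5: √((689.182)² + (-1875.949)²) = √(474971.82912 + 3519184.65060) = 1998.539 m
6: √((-2215.660)² + (1188.531)²) = √(4909149.23560 + 1412605.93796) = 2514.310 m
7: √((-1286.679)² + (-272.467)²) = √(1655542.84904 + 74238.26609) = 1315.211 m
8: √((-2464.901)² + (-925.010)²) = √(6075736.93980 + 855643.50010) = 2632.751 m
9: √((-1493.399)² + (559.219)²) = √(2230240.57320 + 312725.88996) = 1594.668 m
10: √((515.656)² + (1874.534)²) = √(265901.11034 + 3513877.71716) = 1944.165 m
11: √((1106.661)² + (-1028.915)²) = √(1224698.56892 + 1058666.07722) = 1511.081 m
12: √((462.283)² + (30.062)²) = √(213705.57209 + 903.72384) = 463.259 m
13: √((-1353.865)² + (405.387)²) = √(1832950.43822 + 164338.61977) = 1413.255 m
Minimum: 12 at 463.259 m.

12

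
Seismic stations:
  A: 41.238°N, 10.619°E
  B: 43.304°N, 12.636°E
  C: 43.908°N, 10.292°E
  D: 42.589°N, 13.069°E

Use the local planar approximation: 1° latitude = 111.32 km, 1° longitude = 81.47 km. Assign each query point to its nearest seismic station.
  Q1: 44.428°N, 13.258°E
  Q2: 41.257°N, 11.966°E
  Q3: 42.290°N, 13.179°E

Q1 at 44.428°N, 13.258°E:
  A: √((-3.190·111.32)² + (-2.639·81.47)²) = √(126103.68028 + 46224.71190) = 415.125 km
  B: √((-1.124·111.32)² + (-0.622·81.47)²) = √(15655.93530 + 2567.88873) = 134.996 km
  C: √((-0.520·111.32)² + (-2.966·81.47)²) = √(3350.83530 + 58389.89927) = 248.477 km
  D: √((-1.839·111.32)² + (-0.189·81.47)²) = √(41909.24662 + 237.09317) = 205.296 km
  → nearest: B (134.996 km)
Q2 at 41.257°N, 11.966°E:
  A: √((-0.019·111.32)² + (-1.347·81.47)²) = √(4.47356 + 12042.88735) = 109.760 km
  B: √((2.047·111.32)² + (0.670·81.47)²) = √(51925.66661 + 2979.51131) = 234.319 km
  C: √((2.651·111.32)² + (-1.674·81.47)²) = √(87089.51075 + 18599.71715) = 325.099 km
  D: √((1.332·111.32)² + (1.103·81.47)²) = √(21986.43646 + 8075.07301) = 173.383 km
  → nearest: A (109.760 km)
Q3 at 42.290°N, 13.179°E:
  A: √((-1.052·111.32)² + (-2.560·81.47)²) = √(13714.43356 + 43498.60839) = 239.192 km
  B: √((1.014·111.32)² + (-0.543·81.47)²) = √(12741.55125 + 1957.01922) = 121.238 km
  C: √((1.618·111.32)² + (-2.887·81.47)²) = √(32441.68700 + 55320.86987) = 296.247 km
  D: √((0.299·111.32)² + (-0.110·81.47)²) = √(1107.86992 + 80.31207) = 34.470 km
  → nearest: D (34.470 km)

Q1→B; Q2→A; Q3→D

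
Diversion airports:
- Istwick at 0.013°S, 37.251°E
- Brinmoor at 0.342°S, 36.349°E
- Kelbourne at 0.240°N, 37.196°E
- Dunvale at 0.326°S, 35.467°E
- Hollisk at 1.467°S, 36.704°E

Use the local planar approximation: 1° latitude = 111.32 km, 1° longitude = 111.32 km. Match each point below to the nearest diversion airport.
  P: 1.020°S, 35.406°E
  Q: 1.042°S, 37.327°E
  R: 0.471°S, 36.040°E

P→Dunvale; Q→Hollisk; R→Brinmoor

P at 1.020°S, 35.406°E:
  Istwick: √((1.007·111.32)² + (1.845·111.32)²) = √(12566.23961 + 42183.16253) = 233.986 km
  Brinmoor: √((0.678·111.32)² + (0.943·111.32)²) = √(5696.46959 + 11019.70024) = 129.291 km
  Kelbourne: √((1.260·111.32)² + (1.790·111.32)²) = √(19673.76527 + 39705.66346) = 243.679 km
  Dunvale: √((0.694·111.32)² + (0.061·111.32)²) = √(5968.50190 + 46.11116) = 77.554 km
  Hollisk: √((-0.447·111.32)² + (1.298·111.32)²) = √(2476.06158 + 20878.33108) = 152.821 km
  → nearest: Dunvale (77.554 km)
Q at 1.042°S, 37.327°E:
  Istwick: √((1.029·111.32)² + (-0.076·111.32)²) = √(13121.30845 + 71.57701) = 114.860 km
  Brinmoor: √((0.700·111.32)² + (-0.978·111.32)²) = √(6072.14978 + 11852.88593) = 133.884 km
  Kelbourne: √((1.282·111.32)² + (-0.131·111.32)²) = √(20366.78345 + 212.66156) = 143.455 km
  Dunvale: √((0.716·111.32)² + (-1.860·111.32)²) = √(6352.90615 + 42871.85585) = 221.867 km
  Hollisk: √((-0.425·111.32)² + (-0.623·111.32)²) = √(2238.33072 + 4809.74984) = 83.953 km
  → nearest: Hollisk (83.953 km)
R at 0.471°S, 36.040°E:
  Istwick: √((0.458·111.32)² + (1.211·111.32)²) = √(2599.42536 + 18173.33706) = 144.128 km
  Brinmoor: √((0.129·111.32)² + (0.309·111.32)²) = √(206.21764 + 1183.21415) = 37.275 km
  Kelbourne: √((0.711·111.32)² + (1.156·111.32)²) = √(6264.48822 + 16560.06601) = 151.078 km
  Dunvale: √((0.145·111.32)² + (-0.573·111.32)²) = √(260.54479 + 4068.69972) = 65.797 km
  Hollisk: √((-0.996·111.32)² + (0.664·111.32)²) = √(12293.20354 + 5463.64602) = 133.255 km
  → nearest: Brinmoor (37.275 km)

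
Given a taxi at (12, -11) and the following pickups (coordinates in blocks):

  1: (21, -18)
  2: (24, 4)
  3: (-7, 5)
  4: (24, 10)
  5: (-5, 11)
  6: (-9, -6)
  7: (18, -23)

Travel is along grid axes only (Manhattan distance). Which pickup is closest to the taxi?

Distances from (12, -11):
1: |9| + |-7| = 9 + 7 = 16 blocks
2: |12| + |15| = 12 + 15 = 27 blocks
3: |-19| + |16| = 19 + 16 = 35 blocks
4: |12| + |21| = 12 + 21 = 33 blocks
5: |-17| + |22| = 17 + 22 = 39 blocks
6: |-21| + |5| = 21 + 5 = 26 blocks
7: |6| + |-12| = 6 + 12 = 18 blocks
Minimum: 1 at 16 blocks.

1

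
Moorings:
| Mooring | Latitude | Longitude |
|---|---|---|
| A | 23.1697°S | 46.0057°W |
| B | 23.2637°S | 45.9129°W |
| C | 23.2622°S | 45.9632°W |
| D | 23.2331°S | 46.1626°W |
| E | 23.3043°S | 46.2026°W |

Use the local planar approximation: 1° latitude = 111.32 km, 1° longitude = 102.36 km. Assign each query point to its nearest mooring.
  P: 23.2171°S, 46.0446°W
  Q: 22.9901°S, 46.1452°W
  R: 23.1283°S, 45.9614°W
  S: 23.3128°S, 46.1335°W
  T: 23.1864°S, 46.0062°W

P at 23.2171°S, 46.0446°W:
  A: 6.6104 km
  B: 14.4445 km
  C: 9.7278 km
  D: 12.2091 km
  E: 18.8624 km
  → nearest: A (6.6104 km)
Q at 22.9901°S, 46.1452°W:
  A: 24.5687 km
  B: 38.6399 km
  C: 35.5606 km
  D: 27.1093 km
  E: 35.4668 km
  → nearest: A (24.5687 km)
R at 23.1283°S, 45.9614°W:
  A: 6.4654 km
  B: 15.8692 km
  C: 14.9069 km
  D: 23.6696 km
  E: 31.5185 km
  → nearest: A (6.4654 km)
S at 23.3128°S, 46.1335°W:
  A: 20.6129 km
  B: 23.2327 km
  C: 18.3194 km
  D: 9.3589 km
  E: 7.1361 km
  → nearest: E (7.1361 km)
T at 23.1864°S, 46.0062°W:
  A: 1.8597 km
  B: 12.8551 km
  C: 9.5170 km
  D: 16.8320 km
  E: 24.0085 km
  → nearest: A (1.8597 km)

P→A; Q→A; R→A; S→E; T→A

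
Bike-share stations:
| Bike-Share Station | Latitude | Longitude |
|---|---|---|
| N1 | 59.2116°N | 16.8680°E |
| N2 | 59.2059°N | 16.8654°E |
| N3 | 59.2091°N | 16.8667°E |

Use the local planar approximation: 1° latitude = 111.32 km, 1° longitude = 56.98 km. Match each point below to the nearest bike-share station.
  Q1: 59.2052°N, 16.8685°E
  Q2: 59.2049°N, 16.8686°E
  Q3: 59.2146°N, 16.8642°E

Q1 at 59.2052°N, 16.8685°E:
  N1: √((0.0064·111.32)² + (-0.0005·56.98)²) = √(0.507582 + 0.000812) = 0.7130 km
  N2: √((0.0007·111.32)² + (-0.0031·56.98)²) = √(0.006072 + 0.031201) = 0.1931 km
  N3: √((0.0039·111.32)² + (-0.0018·56.98)²) = √(0.188484 + 0.010519) = 0.4461 km
  → nearest: N2 (0.1931 km)
Q2 at 59.2049°N, 16.8686°E:
  N1: √((0.0067·111.32)² + (-0.0006·56.98)²) = √(0.556283 + 0.001169) = 0.7466 km
  N2: √((0.0010·111.32)² + (-0.0032·56.98)²) = √(0.012392 + 0.033246) = 0.2136 km
  N3: √((0.0042·111.32)² + (-0.0019·56.98)²) = √(0.218597 + 0.011721) = 0.4799 km
  → nearest: N2 (0.2136 km)
Q3 at 59.2146°N, 16.8642°E:
  N1: √((-0.0030·111.32)² + (0.0038·56.98)²) = √(0.111529 + 0.046883) = 0.3980 km
  N2: √((-0.0087·111.32)² + (0.0012·56.98)²) = √(0.937961 + 0.004675) = 0.9709 km
  N3: √((-0.0055·111.32)² + (0.0025·56.98)²) = √(0.374862 + 0.020292) = 0.6286 km
  → nearest: N1 (0.3980 km)

Q1→N2; Q2→N2; Q3→N1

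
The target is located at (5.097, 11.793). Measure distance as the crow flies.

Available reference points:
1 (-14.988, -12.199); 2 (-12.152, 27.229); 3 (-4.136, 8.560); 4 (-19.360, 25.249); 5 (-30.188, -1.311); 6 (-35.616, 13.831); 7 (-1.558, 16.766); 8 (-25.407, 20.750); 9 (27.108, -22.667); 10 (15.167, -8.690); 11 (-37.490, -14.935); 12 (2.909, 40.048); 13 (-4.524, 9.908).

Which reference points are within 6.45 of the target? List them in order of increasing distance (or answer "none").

Distances from (5.097, 11.793):
1: √((-20.085)² + (-23.992)²) = √(403.40723 + 575.61606) = 31.289
2: √((-17.249)² + (15.436)²) = √(297.52800 + 238.27010) = 23.147
3: √((-9.233)² + (-3.233)²) = √(85.24829 + 10.45229) = 9.783
4: √((-24.457)² + (13.456)²) = √(598.14485 + 181.06394) = 27.914
5: √((-35.285)² + (-13.104)²) = √(1245.03122 + 171.71482) = 37.640
6: √((-40.713)² + (2.038)²) = √(1657.54837 + 4.15344) = 40.764
7: √((-6.655)² + (4.973)²) = √(44.28903 + 24.73073) = 8.308
8: √((-30.504)² + (8.957)²) = √(930.49402 + 80.22785) = 31.792
9: √((22.011)² + (-34.460)²) = √(484.48412 + 1187.49160) = 40.890
10: √((10.070)² + (-20.483)²) = √(101.40490 + 419.55329) = 22.825
11: √((-42.587)² + (-26.728)²) = √(1813.65257 + 714.38598) = 50.280
12: √((-2.188)² + (28.255)²) = √(4.78734 + 798.34503) = 28.340
13: √((-9.621)² + (-1.885)²) = √(92.56364 + 3.55322) = 9.804
Threshold 6.45: none within range.

none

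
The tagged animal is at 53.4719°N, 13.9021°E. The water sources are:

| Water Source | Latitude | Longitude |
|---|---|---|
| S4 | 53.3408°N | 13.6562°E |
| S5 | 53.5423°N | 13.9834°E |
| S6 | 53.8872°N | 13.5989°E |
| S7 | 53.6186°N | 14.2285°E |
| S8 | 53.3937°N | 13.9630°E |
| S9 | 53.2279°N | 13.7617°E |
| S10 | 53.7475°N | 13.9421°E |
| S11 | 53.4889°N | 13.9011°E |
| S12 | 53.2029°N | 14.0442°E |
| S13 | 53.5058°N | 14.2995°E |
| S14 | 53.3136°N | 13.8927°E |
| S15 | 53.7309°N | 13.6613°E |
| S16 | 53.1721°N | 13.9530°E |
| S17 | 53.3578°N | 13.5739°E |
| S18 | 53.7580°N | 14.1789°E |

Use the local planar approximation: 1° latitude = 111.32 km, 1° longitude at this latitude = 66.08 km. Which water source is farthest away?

Distances from 53.4719°N, 13.9021°E:
S4: 21.8408 km
S5: 9.5015 km
S6: 50.3859 km
S7: 27.0535 km
S8: 9.5904 km
S9: 28.7028 km
S10: 30.7934 km
S11: 1.8936 km
S12: 31.3828 km
S13: 26.5300 km
S14: 17.6329 km
S15: 32.9313 km
S16: 33.5428 km
S17: 25.1332 km
S18: 36.7273 km
Maximum: S6 at 50.3859 km.

S6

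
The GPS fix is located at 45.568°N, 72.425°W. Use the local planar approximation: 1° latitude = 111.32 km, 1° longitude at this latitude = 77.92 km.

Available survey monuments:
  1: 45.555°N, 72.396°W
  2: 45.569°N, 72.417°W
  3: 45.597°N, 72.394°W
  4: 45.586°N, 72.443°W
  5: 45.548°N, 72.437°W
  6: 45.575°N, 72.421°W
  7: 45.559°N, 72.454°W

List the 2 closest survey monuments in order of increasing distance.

Distances from 45.568°N, 72.425°W:
1: √((-0.013·111.32)² + (0.029·77.92)²) = √(2.09427 + 5.10615) = 2.683 km
2: √((0.001·111.32)² + (0.008·77.92)²) = √(0.01239 + 0.38858) = 0.633 km
3: √((0.029·111.32)² + (0.031·77.92)²) = √(10.42179 + 5.83474) = 4.032 km
4: √((0.018·111.32)² + (-0.018·77.92)²) = √(4.01505 + 1.96717) = 2.446 km
5: √((-0.020·111.32)² + (-0.012·77.92)²) = √(4.95686 + 0.87430) = 2.415 km
6: √((0.007·111.32)² + (0.004·77.92)²) = √(0.60721 + 0.09714) = 0.839 km
7: √((-0.009·111.32)² + (-0.029·77.92)²) = √(1.00376 + 5.10615) = 2.472 km
Sorted: 2 (0.633 km) < 6 (0.839 km) < 5 (2.415 km) < 4 (2.446 km) < …

2, 6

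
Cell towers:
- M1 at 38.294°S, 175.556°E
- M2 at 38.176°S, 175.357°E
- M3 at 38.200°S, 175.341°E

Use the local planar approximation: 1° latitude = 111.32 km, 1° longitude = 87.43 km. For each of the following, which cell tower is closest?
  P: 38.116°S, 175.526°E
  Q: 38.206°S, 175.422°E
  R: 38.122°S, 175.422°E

P at 38.116°S, 175.526°E:
  M1: √((-0.178·111.32)² + (0.030·87.43)²) = √(392.63264 + 6.87960) = 19.988 km
  M2: √((-0.060·111.32)² + (-0.169·87.43)²) = √(44.61171 + 218.32042) = 16.215 km
  M3: √((-0.084·111.32)² + (-0.185·87.43)²) = √(87.43896 + 261.61607) = 18.683 km
  → nearest: M2 (16.215 km)
Q at 38.206°S, 175.422°E:
  M1: √((-0.088·111.32)² + (0.134·87.43)²) = √(95.96475 + 137.25575) = 15.272 km
  M2: √((0.030·111.32)² + (-0.065·87.43)²) = √(11.15293 + 32.29592) = 6.592 km
  M3: √((0.006·111.32)² + (-0.081·87.43)²) = √(0.44612 + 50.15232) = 7.113 km
  → nearest: M2 (6.592 km)
R at 38.122°S, 175.422°E:
  M1: √((-0.172·111.32)² + (0.134·87.43)²) = √(366.60914 + 137.25575) = 22.447 km
  M2: √((-0.054·111.32)² + (-0.065·87.43)²) = √(36.13549 + 32.29592) = 8.272 km
  M3: √((-0.078·111.32)² + (-0.081·87.43)²) = √(75.39379 + 50.15232) = 11.205 km
  → nearest: M2 (8.272 km)

P→M2; Q→M2; R→M2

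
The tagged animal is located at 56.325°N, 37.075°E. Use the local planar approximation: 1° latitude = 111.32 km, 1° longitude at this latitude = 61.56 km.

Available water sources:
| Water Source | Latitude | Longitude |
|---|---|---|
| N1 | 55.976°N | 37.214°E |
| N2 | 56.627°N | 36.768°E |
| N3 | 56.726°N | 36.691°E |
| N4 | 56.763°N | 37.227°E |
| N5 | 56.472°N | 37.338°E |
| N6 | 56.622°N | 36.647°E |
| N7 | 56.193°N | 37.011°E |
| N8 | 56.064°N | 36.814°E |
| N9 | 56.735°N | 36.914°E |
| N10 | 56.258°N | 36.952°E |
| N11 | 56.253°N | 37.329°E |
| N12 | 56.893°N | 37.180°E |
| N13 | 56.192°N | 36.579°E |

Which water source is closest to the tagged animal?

N10

Distances from 56.325°N, 37.075°E:
N1: √((-0.349·111.32)² + (0.139·61.56)²) = √(1509.37534 + 73.21951) = 39.782 km
N2: √((0.302·111.32)² + (-0.307·61.56)²) = √(1130.21296 + 357.16918) = 38.567 km
N3: √((0.401·111.32)² + (-0.384·61.56)²) = √(1992.66889 + 558.80421) = 50.512 km
N4: √((0.438·111.32)² + (0.152·61.56)²) = √(2377.35817 + 87.55569) = 49.648 km
N5: √((0.147·111.32)² + (0.263·61.56)²) = √(267.78181 + 262.12517) = 23.020 km
N6: √((0.297·111.32)² + (-0.428·61.56)²) = √(1093.09849 + 694.20024) = 42.276 km
N7: √((-0.132·111.32)² + (-0.064·61.56)²) = √(215.92069 + 15.52234) = 15.213 km
N8: √((-0.261·111.32)² + (-0.261·61.56)²) = √(844.16513 + 258.15363) = 33.201 km
N9: √((0.410·111.32)² + (-0.161·61.56)²) = √(2083.11914 + 98.23109) = 46.705 km
N10: √((-0.067·111.32)² + (-0.123·61.56)²) = √(55.62833 + 57.33337) = 10.628 km
N11: √((-0.072·111.32)² + (0.254·61.56)²) = √(64.24087 + 244.49200) = 17.571 km
N12: √((0.568·111.32)² + (0.105·61.56)²) = √(3998.00255 + 41.78071) = 63.559 km
N13: √((-0.133·111.32)² + (-0.496·61.56)²) = √(219.20461 + 932.31050) = 33.934 km
Minimum: N10 at 10.628 km.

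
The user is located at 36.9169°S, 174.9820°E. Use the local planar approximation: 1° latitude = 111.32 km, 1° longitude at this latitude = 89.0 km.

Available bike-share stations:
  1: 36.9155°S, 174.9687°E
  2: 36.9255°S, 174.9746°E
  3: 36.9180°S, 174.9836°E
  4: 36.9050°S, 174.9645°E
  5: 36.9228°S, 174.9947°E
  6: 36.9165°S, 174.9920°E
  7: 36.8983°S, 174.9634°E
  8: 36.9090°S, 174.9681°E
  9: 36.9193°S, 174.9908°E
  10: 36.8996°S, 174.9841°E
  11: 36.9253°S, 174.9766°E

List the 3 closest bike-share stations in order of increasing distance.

Distances from 36.9169°S, 174.9820°E:
1: √((0.0014·111.32)² + (-0.0133·89.0)²) = √(0.024289 + 1.401146) = 1.1939 km
2: √((-0.0086·111.32)² + (-0.0074·89.0)²) = √(0.916523 + 0.433754) = 1.1620 km
3: √((-0.0011·111.32)² + (0.0016·89.0)²) = √(0.014994 + 0.020278) = 0.1878 km
4: √((0.0119·111.32)² + (-0.0175·89.0)²) = √(1.754851 + 2.425806) = 2.0447 km
5: √((-0.0059·111.32)² + (0.0127·89.0)²) = √(0.431370 + 1.277578) = 1.3073 km
6: √((0.0004·111.32)² + (0.0100·89.0)²) = √(0.001983 + 0.792100) = 0.8911 km
7: √((0.0186·111.32)² + (-0.0186·89.0)²) = √(4.287186 + 2.740349) = 2.6509 km
8: √((0.0079·111.32)² + (-0.0139·89.0)²) = √(0.773394 + 1.530416) = 1.5178 km
9: √((-0.0024·111.32)² + (0.0088·89.0)²) = √(0.071379 + 0.613402) = 0.8275 km
10: √((0.0173·111.32)² + (0.0021·89.0)²) = √(3.708844 + 0.034932) = 1.9349 km
11: √((-0.0084·111.32)² + (-0.0054·89.0)²) = √(0.874390 + 0.230976) = 1.0514 km
Sorted: 3 (0.1878 km) < 9 (0.8275 km) < 6 (0.8911 km) < 11 (1.0514 km) < 2 (1.1620 km) < …

3, 9, 6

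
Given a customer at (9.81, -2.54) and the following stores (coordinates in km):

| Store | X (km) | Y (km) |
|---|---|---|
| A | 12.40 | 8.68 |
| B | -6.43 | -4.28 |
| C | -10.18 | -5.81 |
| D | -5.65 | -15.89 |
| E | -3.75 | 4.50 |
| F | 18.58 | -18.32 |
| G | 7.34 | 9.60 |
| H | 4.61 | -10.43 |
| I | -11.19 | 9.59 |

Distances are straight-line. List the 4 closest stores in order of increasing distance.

H, A, G, E

Distances from (9.81, -2.54):
A: √((2.59)² + (11.22)²) = √(6.7081 + 125.8884) = 11.52 km
B: √((-16.24)² + (-1.74)²) = √(263.7376 + 3.0276) = 16.33 km
C: √((-19.99)² + (-3.27)²) = √(399.6001 + 10.6929) = 20.26 km
D: √((-15.46)² + (-13.35)²) = √(239.0116 + 178.2225) = 20.43 km
E: √((-13.56)² + (7.04)²) = √(183.8736 + 49.5616) = 15.28 km
F: √((8.77)² + (-15.78)²) = √(76.9129 + 249.0084) = 18.05 km
G: √((-2.47)² + (12.14)²) = √(6.1009 + 147.3796) = 12.39 km
H: √((-5.20)² + (-7.89)²) = √(27.0400 + 62.2521) = 9.45 km
I: √((-21.00)² + (12.13)²) = √(441.0000 + 147.1369) = 24.25 km
Sorted: H (9.45 km) < A (11.52 km) < G (12.39 km) < E (15.28 km) < B (16.33 km) < F (18.05 km) < …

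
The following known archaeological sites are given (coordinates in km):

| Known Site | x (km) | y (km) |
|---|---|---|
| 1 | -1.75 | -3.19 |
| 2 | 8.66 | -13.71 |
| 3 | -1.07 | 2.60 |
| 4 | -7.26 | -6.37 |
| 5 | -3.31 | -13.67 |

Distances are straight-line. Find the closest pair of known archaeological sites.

Pairwise distances:
1–2: 14.80 km
1–3: 5.83 km
1–4: 6.36 km
1–5: 10.60 km
2–3: 18.99 km
2–4: 17.53 km
2–5: 11.97 km
3–4: 10.90 km
3–5: 16.42 km
4–5: 8.30 km
Closest pair: 1–3 at 5.83 km.

1 and 3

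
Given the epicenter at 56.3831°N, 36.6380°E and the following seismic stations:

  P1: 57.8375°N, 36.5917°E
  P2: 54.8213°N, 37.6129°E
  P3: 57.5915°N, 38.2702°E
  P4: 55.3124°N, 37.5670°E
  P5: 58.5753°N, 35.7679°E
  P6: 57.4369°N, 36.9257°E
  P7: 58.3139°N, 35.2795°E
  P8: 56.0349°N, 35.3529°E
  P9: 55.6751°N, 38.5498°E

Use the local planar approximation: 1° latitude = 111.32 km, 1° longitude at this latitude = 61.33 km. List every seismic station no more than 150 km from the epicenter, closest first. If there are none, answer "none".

P8, P6, P4, P9

Distances from 56.3831°N, 36.6380°E:
P1: 161.9287 km
P2: 183.8534 km
P3: 167.6781 km
P4: 132.1081 km
P5: 249.8020 km
P6: 118.6286 km
P7: 230.5200 km
P8: 87.8311 km
P9: 141.2780 km
Threshold 150 km: P8 (87.8311 km), P6 (118.6286 km), P4 (132.1081 km), P9 (141.2780 km) are within range.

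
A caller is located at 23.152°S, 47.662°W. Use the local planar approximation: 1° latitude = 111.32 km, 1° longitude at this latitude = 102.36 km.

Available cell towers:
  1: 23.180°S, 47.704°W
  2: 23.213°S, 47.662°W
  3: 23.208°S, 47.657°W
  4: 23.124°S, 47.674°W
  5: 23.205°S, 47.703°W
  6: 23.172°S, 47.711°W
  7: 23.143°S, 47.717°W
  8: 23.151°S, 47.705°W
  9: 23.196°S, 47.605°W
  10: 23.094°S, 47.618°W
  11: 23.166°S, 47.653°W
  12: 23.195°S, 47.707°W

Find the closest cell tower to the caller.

Distances from 23.152°S, 47.662°W:
1: √((-0.028·111.32)² + (-0.042·102.36)²) = √(9.71544 + 18.48243) = 5.310 km
2: √((-0.061·111.32)² + (0.000·102.36)²) = √(46.11116 + 0.00000) = 6.791 km
3: √((-0.056·111.32)² + (0.005·102.36)²) = √(38.86176 + 0.26194) = 6.255 km
4: √((0.028·111.32)² + (-0.012·102.36)²) = √(9.71544 + 1.50877) = 3.350 km
5: √((-0.053·111.32)² + (-0.041·102.36)²) = √(34.80953 + 17.61279) = 7.240 km
6: √((-0.020·111.32)² + (-0.049·102.36)²) = √(4.95686 + 25.15664) = 5.488 km
7: √((0.009·111.32)² + (-0.055·102.36)²) = √(1.00376 + 31.69465) = 5.718 km
8: √((0.001·111.32)² + (-0.043·102.36)²) = √(0.01239 + 19.37303) = 4.403 km
9: √((-0.044·111.32)² + (0.057·102.36)²) = √(23.99119 + 34.04162) = 7.618 km
10: √((0.058·111.32)² + (0.044·102.36)²) = √(41.68717 + 20.28457) = 7.872 km
11: √((-0.014·111.32)² + (0.009·102.36)²) = √(2.42886 + 0.84868) = 1.810 km
12: √((-0.043·111.32)² + (-0.045·102.36)²) = √(22.91307 + 21.21708) = 6.643 km
Minimum: 11 at 1.810 km.

11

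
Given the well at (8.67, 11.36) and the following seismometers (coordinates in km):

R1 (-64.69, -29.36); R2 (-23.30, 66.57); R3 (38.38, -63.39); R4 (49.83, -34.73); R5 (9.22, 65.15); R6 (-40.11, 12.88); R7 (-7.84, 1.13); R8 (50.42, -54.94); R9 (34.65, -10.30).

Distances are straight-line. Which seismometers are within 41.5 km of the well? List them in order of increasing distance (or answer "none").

R7, R9

Distances from (8.67, 11.36):
R1: √((-73.36)² + (-40.72)²) = √(5381.6896 + 1658.1184) = 83.90 km
R2: √((-31.97)² + (55.21)²) = √(1022.0809 + 3048.1441) = 63.80 km
R3: √((29.71)² + (-74.75)²) = √(882.6841 + 5587.5625) = 80.44 km
R4: √((41.16)² + (-46.09)²) = √(1694.1456 + 2124.2881) = 61.79 km
R5: √((0.55)² + (53.79)²) = √(0.3025 + 2893.3641) = 53.79 km
R6: √((-48.78)² + (1.52)²) = √(2379.4884 + 2.3104) = 48.80 km
R7: √((-16.51)² + (-10.23)²) = √(272.5801 + 104.6529) = 19.42 km
R8: √((41.75)² + (-66.30)²) = √(1743.0625 + 4395.6900) = 78.35 km
R9: √((25.98)² + (-21.66)²) = √(674.9604 + 469.1556) = 33.82 km
Threshold 41.5 km: R7 (19.42 km), R9 (33.82 km) are within range.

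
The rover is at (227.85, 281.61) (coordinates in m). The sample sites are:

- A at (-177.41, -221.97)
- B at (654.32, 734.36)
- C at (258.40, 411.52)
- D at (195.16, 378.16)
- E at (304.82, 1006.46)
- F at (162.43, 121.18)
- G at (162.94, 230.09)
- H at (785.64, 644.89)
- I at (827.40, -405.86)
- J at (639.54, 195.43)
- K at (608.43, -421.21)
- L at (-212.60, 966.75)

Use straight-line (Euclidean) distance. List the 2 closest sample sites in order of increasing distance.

Distances from (227.85, 281.61):
A: √((-405.26)² + (-503.58)²) = √(164235.6676 + 253592.8164) = 646.40 m
B: √((426.47)² + (452.75)²) = √(181876.6609 + 204982.5625) = 621.98 m
C: √((30.55)² + (129.91)²) = √(933.3025 + 16876.6081) = 133.45 m
D: √((-32.69)² + (96.55)²) = √(1068.6361 + 9321.9025) = 101.93 m
E: √((76.97)² + (724.85)²) = √(5924.3809 + 525407.5225) = 728.93 m
F: √((-65.42)² + (-160.43)²) = √(4279.7764 + 25737.7849) = 173.26 m
G: √((-64.91)² + (-51.52)²) = √(4213.3081 + 2654.3104) = 82.87 m
H: √((557.79)² + (363.28)²) = √(311129.6841 + 131972.3584) = 665.66 m
I: √((599.55)² + (-687.47)²) = √(359460.2025 + 472615.0009) = 912.18 m
J: √((411.69)² + (-86.18)²) = √(169488.6561 + 7426.9924) = 420.61 m
K: √((380.58)² + (-702.82)²) = √(144841.1364 + 493955.9524) = 799.25 m
L: √((-440.45)² + (685.14)²) = √(193996.2025 + 469416.8196) = 814.50 m
Sorted: G (82.87 m) < D (101.93 m) < C (133.45 m) < F (173.26 m) < …

G, D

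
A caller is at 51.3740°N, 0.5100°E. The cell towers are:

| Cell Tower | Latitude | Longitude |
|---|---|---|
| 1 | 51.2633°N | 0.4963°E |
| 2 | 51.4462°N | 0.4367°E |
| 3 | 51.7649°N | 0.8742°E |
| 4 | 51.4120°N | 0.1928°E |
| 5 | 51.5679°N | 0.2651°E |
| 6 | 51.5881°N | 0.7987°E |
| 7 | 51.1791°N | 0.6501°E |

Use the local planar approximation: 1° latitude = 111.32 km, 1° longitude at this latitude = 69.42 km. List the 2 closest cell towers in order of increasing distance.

Distances from 51.3740°N, 0.5100°E:
1: 12.3598 km
2: 9.5127 km
3: 50.3267 km
4: 22.4227 km
5: 27.4762 km
6: 31.1401 km
7: 23.7764 km
Sorted: 2 (9.5127 km) < 1 (12.3598 km) < 4 (22.4227 km) < 7 (23.7764 km) < …

2, 1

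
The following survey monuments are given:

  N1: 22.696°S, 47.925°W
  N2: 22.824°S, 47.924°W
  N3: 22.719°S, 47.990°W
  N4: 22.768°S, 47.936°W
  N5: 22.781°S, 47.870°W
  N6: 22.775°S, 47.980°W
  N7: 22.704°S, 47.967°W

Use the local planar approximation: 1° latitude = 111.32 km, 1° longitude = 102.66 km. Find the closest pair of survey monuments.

N3 and N7

Pairwise distances:
N1–N2: 14.249 km
N1–N3: 7.147 km
N1–N4: 8.094 km
N1–N5: 11.019 km
N1–N6: 10.451 km
N1–N7: 4.403 km
N2–N3: 13.510 km
N2–N4: 6.354 km
N2–N5: 7.324 km
N2–N6: 7.925 km
N2–N7: 14.069 km
N3–N4: 7.777 km
N3–N5: 14.121 km
N3–N6: 6.318 km
N3–N7: 2.892 km
N4–N5: 6.928 km
N4–N6: 4.584 km
N4–N7: 7.803 km
N5–N6: 11.312 km
N5–N7: 13.139 km
N6–N7: 8.016 km
Closest pair: N3–N7 at 2.892 km.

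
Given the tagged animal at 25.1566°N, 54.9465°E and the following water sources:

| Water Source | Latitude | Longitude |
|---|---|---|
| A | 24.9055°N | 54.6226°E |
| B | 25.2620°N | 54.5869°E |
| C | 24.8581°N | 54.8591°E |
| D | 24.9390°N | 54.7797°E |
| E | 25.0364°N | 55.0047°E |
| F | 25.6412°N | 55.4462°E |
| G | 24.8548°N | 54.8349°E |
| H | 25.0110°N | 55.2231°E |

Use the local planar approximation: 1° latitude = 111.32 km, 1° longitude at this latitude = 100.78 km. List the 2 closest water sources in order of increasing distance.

E, D

Distances from 25.1566°N, 54.9465°E:
A: 42.9754 km
B: 38.0925 km
C: 34.3766 km
D: 29.4846 km
E: 14.6098 km
F: 73.7987 km
G: 35.4290 km
H: 32.2454 km
Sorted: E (14.6098 km) < D (29.4846 km) < H (32.2454 km) < C (34.3766 km) < …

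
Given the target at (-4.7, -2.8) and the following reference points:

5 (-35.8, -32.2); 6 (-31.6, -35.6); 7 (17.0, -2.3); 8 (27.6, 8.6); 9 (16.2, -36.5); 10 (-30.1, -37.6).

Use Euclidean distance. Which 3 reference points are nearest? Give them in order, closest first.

7, 8, 9

Distances from (-4.7, -2.8):
5: √((-31.1)² + (-29.4)²) = √(967.210 + 864.360) = 42.8
6: √((-26.9)² + (-32.8)²) = √(723.610 + 1075.840) = 42.4
7: √((21.7)² + (0.5)²) = √(470.890 + 0.250) = 21.7
8: √((32.3)² + (11.4)²) = √(1043.290 + 129.960) = 34.3
9: √((20.9)² + (-33.7)²) = √(436.810 + 1135.690) = 39.7
10: √((-25.4)² + (-34.8)²) = √(645.160 + 1211.040) = 43.1
Sorted: 7 (21.7) < 8 (34.3) < 9 (39.7) < 6 (42.4) < 5 (42.8) < …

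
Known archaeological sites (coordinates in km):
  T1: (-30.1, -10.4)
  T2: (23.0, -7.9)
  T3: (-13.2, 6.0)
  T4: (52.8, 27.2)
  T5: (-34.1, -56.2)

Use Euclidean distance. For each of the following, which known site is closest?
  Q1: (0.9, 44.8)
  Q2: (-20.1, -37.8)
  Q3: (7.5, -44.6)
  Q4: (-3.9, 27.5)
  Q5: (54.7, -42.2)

Q1→T3; Q2→T5; Q3→T2; Q4→T3; Q5→T2

Q1 at (0.9, 44.8):
  T1: √((-31.0)² + (-55.2)²) = √(961.000 + 3047.040) = 63.3 km
  T2: √((22.1)² + (-52.7)²) = √(488.410 + 2777.290) = 57.1 km
  T3: √((-14.1)² + (-38.8)²) = √(198.810 + 1505.440) = 41.3 km
  T4: √((51.9)² + (-17.6)²) = √(2693.610 + 309.760) = 54.8 km
  T5: √((-35.0)² + (-101.0)²) = √(1225.000 + 10201.000) = 106.9 km
  → nearest: T3 (41.3 km)
Q2 at (-20.1, -37.8):
  T1: √((-10.0)² + (27.4)²) = √(100.000 + 750.760) = 29.2 km
  T2: √((43.1)² + (29.9)²) = √(1857.610 + 894.010) = 52.5 km
  T3: √((6.9)² + (43.8)²) = √(47.610 + 1918.440) = 44.3 km
  T4: √((72.9)² + (65.0)²) = √(5314.410 + 4225.000) = 97.7 km
  T5: √((-14.0)² + (-18.4)²) = √(196.000 + 338.560) = 23.1 km
  → nearest: T5 (23.1 km)
Q3 at (7.5, -44.6):
  T1: √((-37.6)² + (34.2)²) = √(1413.760 + 1169.640) = 50.8 km
  T2: √((15.5)² + (36.7)²) = √(240.250 + 1346.890) = 39.8 km
  T3: √((-20.7)² + (50.6)²) = √(428.490 + 2560.360) = 54.7 km
  T4: √((45.3)² + (71.8)²) = √(2052.090 + 5155.240) = 84.9 km
  T5: √((-41.6)² + (-11.6)²) = √(1730.560 + 134.560) = 43.2 km
  → nearest: T2 (39.8 km)
Q4 at (-3.9, 27.5):
  T1: √((-26.2)² + (-37.9)²) = √(686.440 + 1436.410) = 46.1 km
  T2: √((26.9)² + (-35.4)²) = √(723.610 + 1253.160) = 44.5 km
  T3: √((-9.3)² + (-21.5)²) = √(86.490 + 462.250) = 23.4 km
  T4: √((56.7)² + (-0.3)²) = √(3214.890 + 0.090) = 56.7 km
  T5: √((-30.2)² + (-83.7)²) = √(912.040 + 7005.690) = 89.0 km
  → nearest: T3 (23.4 km)
Q5 at (54.7, -42.2):
  T1: √((-84.8)² + (31.8)²) = √(7191.040 + 1011.240) = 90.6 km
  T2: √((-31.7)² + (34.3)²) = √(1004.890 + 1176.490) = 46.7 km
  T3: √((-67.9)² + (48.2)²) = √(4610.410 + 2323.240) = 83.3 km
  T4: √((-1.9)² + (69.4)²) = √(3.610 + 4816.360) = 69.4 km
  T5: √((-88.8)² + (-14.0)²) = √(7885.440 + 196.000) = 89.9 km
  → nearest: T2 (46.7 km)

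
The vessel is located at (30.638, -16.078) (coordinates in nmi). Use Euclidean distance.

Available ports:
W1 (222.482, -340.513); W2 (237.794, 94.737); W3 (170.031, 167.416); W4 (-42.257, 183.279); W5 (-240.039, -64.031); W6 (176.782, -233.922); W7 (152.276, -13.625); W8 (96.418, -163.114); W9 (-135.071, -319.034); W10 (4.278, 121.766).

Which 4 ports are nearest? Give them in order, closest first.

W7, W10, W8, W4

Distances from (30.638, -16.078):
W1: √((191.844)² + (-324.435)²) = √(36804.12034 + 105258.06922) = 376.911 nmi
W2: √((207.156)² + (110.815)²) = √(42913.60834 + 12279.96422) = 234.933 nmi
W3: √((139.393)² + (183.494)²) = √(19430.40845 + 33670.04804) = 230.435 nmi
W4: √((-72.895)² + (199.357)²) = √(5313.68102 + 39743.21345) = 212.266 nmi
W5: √((-270.677)² + (-47.953)²) = √(73266.03833 + 2299.49021) = 274.892 nmi
W6: √((146.144)² + (-217.844)²) = √(21358.06874 + 47456.00834) = 262.324 nmi
W7: √((121.638)² + (2.453)²) = √(14795.80304 + 6.01721) = 121.663 nmi
W8: √((65.780)² + (-147.036)²) = √(4327.00840 + 21619.58530) = 161.079 nmi
W9: √((-165.709)² + (-302.956)²) = √(27459.47268 + 91782.33794) = 345.314 nmi
W10: √((-26.360)² + (137.844)²) = √(694.84960 + 19000.96834) = 140.342 nmi
Sorted: W7 (121.663 nmi) < W10 (140.342 nmi) < W8 (161.079 nmi) < W4 (212.266 nmi) < W3 (230.435 nmi) < W2 (234.933 nmi) < …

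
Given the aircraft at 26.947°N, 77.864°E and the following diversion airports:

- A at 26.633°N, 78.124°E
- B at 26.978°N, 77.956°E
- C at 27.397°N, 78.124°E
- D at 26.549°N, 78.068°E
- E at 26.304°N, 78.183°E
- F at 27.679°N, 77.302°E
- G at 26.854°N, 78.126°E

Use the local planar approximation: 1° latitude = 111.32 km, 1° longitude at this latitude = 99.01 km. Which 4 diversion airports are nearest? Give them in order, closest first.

Distances from 26.947°N, 77.864°E:
A: √((-0.314·111.32)² + (0.260·99.01)²) = √(1221.81567 + 662.68145) = 43.411 km
B: √((0.031·111.32)² + (0.092·99.01)²) = √(11.90885 + 82.97242) = 9.741 km
C: √((0.450·111.32)² + (0.260·99.01)²) = √(2509.40884 + 662.68145) = 56.321 km
D: √((-0.398·111.32)² + (0.204·99.01)²) = √(1962.96492 + 407.96082) = 48.692 km
E: √((-0.643·111.32)² + (0.319·99.01)²) = √(5123.51888 + 997.56106) = 78.237 km
F: √((0.732·111.32)² + (-0.562·99.01)²) = √(6640.00731 + 3096.21245) = 98.672 km
G: √((-0.093·111.32)² + (0.262·99.01)²) = √(107.17964 + 672.91577) = 27.930 km
Sorted: B (9.741 km) < G (27.930 km) < A (43.411 km) < D (48.692 km) < C (56.321 km) < E (78.237 km) < …

B, G, A, D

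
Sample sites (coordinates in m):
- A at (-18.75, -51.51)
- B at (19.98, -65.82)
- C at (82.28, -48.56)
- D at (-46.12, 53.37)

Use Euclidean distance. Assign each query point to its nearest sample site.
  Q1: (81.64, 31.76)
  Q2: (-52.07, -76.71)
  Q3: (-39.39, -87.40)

Q1→C; Q2→A; Q3→A

Q1 at (81.64, 31.76):
  A: √((-100.39)² + (-83.27)²) = √(10078.1521 + 6933.8929) = 130.43 m
  B: √((-61.66)² + (-97.58)²) = √(3801.9556 + 9521.8564) = 115.43 m
  C: √((0.64)² + (-80.32)²) = √(0.4096 + 6451.3024) = 80.32 m
  D: √((-127.76)² + (21.61)²) = √(16322.6176 + 466.9921) = 129.57 m
  → nearest: C (80.32 m)
Q2 at (-52.07, -76.71):
  A: √((33.32)² + (25.20)²) = √(1110.2224 + 635.0400) = 41.78 m
  B: √((72.05)² + (10.89)²) = √(5191.2025 + 118.5921) = 72.87 m
  C: √((134.35)² + (28.15)²) = √(18049.9225 + 792.4225) = 137.27 m
  D: √((5.95)² + (130.08)²) = √(35.4025 + 16920.8064) = 130.22 m
  → nearest: A (41.78 m)
Q3 at (-39.39, -87.40):
  A: √((20.64)² + (35.89)²) = √(426.0096 + 1288.0921) = 41.40 m
  B: √((59.37)² + (21.58)²) = √(3524.7969 + 465.6964) = 63.17 m
  C: √((121.67)² + (38.84)²) = √(14803.5889 + 1508.5456) = 127.72 m
  D: √((-6.73)² + (140.77)²) = √(45.2929 + 19816.1929) = 140.93 m
  → nearest: A (41.40 m)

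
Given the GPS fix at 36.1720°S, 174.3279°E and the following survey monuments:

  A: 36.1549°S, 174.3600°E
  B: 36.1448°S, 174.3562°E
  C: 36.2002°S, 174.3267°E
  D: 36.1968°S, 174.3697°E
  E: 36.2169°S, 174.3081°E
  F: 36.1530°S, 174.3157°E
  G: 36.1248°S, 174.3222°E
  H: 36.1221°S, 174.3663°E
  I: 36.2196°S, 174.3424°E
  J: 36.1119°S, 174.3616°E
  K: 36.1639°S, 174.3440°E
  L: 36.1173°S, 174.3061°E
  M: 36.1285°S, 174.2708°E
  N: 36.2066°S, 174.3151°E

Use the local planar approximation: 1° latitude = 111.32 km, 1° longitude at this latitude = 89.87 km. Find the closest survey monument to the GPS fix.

K

Distances from 36.1720°S, 174.3279°E:
A: √((0.0171·111.32)² + (0.0321·89.87)²) = √(3.623586 + 8.322227) = 3.4563 km
B: √((0.0272·111.32)² + (0.0283·89.87)²) = √(9.168203 + 6.468482) = 3.9543 km
C: √((-0.0282·111.32)² + (-0.0012·89.87)²) = √(9.854727 + 0.011630) = 3.1411 km
D: √((-0.0248·111.32)² + (0.0418·89.87)²) = √(7.621663 + 14.111788) = 4.6619 km
E: √((-0.0449·111.32)² + (-0.0198·89.87)²) = √(24.982683 + 3.166357) = 5.3056 km
F: √((0.0190·111.32)² + (-0.0122·89.87)²) = √(4.473563 + 1.202124) = 2.3824 km
G: √((0.0472·111.32)² + (-0.0057·89.87)²) = √(27.607711 + 0.262409) = 5.2792 km
H: √((0.0499·111.32)² + (0.0384·89.87)²) = √(30.856558 + 11.909456) = 6.5396 km
I: √((-0.0476·111.32)² + (0.0145·89.87)²) = √(28.077621 + 1.698109) = 5.4567 km
J: √((0.0601·111.32)² + (0.0337·89.87)²) = √(44.760542 + 9.172533) = 7.3439 km
K: √((0.0081·111.32)² + (0.0161·89.87)²) = √(0.813048 + 2.093540) = 1.7049 km
L: √((0.0547·111.32)² + (-0.0218·89.87)²) = √(37.078405 + 3.838331) = 6.3966 km
M: √((0.0435·111.32)² + (-0.0571·89.87)²) = √(23.449031 + 26.333083) = 7.0556 km
N: √((-0.0346·111.32)² + (-0.0128·89.87)²) = √(14.835377 + 1.323273) = 4.0198 km
Minimum: K at 1.7049 km.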